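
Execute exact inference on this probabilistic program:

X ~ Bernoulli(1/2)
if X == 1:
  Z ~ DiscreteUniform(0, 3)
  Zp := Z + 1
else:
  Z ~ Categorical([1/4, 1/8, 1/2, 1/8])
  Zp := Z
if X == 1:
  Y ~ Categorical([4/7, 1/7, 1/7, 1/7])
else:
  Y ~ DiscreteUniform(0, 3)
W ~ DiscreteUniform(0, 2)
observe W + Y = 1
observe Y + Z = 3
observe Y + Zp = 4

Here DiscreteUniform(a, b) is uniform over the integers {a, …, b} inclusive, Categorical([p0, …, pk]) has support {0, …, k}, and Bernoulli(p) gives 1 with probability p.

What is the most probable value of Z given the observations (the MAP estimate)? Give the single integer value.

argmax_v P(Z = v | obs) = 3

Enumerate traces; 2 have nonzero weight after conditioning:
  (X=1, Z=2, Y=1, W=0) weight 1/168
  (X=1, Z=3, Y=0, W=1) weight 1/42
Group by Z:
  weight(Z=2) = 1/168
  weight(Z=3) = 1/42
Total weight = 1/168 + 1/42 = 5/168
P(Z=2 | obs) = 1/168 / 5/168 = 1/5
P(Z=3 | obs) = 1/42 / 5/168 = 4/5
argmax = 3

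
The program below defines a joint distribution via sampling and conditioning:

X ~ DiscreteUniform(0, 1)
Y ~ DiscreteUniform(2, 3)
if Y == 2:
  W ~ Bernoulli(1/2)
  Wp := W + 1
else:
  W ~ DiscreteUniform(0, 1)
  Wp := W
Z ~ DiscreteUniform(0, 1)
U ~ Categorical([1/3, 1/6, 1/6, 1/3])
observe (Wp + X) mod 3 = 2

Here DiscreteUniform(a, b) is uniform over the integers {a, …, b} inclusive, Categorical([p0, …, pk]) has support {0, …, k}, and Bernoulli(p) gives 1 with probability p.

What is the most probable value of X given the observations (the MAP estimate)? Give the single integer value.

argmax_v P(X = v | obs) = 1

Enumerate traces; 24 have nonzero weight after conditioning:
  (X=0, Y=2, W=1, Z=0, U=0) weight 1/48
  (X=0, Y=2, W=1, Z=0, U=1) weight 1/96
  (X=0, Y=2, W=1, Z=0, U=2) weight 1/96
  (X=0, Y=2, W=1, Z=0, U=3) weight 1/48
  (X=0, Y=2, W=1, Z=1, U=0) weight 1/48
  (X=0, Y=2, W=1, Z=1, U=1) weight 1/96
  (X=0, Y=2, W=1, Z=1, U=2) weight 1/96
  (X=0, Y=2, W=1, Z=1, U=3) weight 1/48
  (X=1, Y=2, W=0, Z=0, U=0) weight 1/48
  … 15 more
Group by X:
  weight(X=0) = 1/8
  weight(X=1) = 1/4
Total weight = 1/8 + 1/4 = 3/8
P(X=0 | obs) = 1/8 / 3/8 = 1/3
P(X=1 | obs) = 1/4 / 3/8 = 2/3
argmax = 1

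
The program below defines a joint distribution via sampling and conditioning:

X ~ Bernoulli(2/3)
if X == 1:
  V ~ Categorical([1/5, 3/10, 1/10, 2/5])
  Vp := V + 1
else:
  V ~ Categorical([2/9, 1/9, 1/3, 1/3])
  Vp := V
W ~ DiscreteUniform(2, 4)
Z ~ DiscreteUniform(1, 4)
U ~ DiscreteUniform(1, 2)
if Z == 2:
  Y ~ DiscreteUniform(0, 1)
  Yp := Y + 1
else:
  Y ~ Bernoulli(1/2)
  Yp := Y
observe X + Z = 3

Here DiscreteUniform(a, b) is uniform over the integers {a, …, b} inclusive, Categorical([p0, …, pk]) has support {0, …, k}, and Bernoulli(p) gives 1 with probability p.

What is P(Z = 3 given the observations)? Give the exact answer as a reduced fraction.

P(Z = 3 | obs) = 1/3

Enumerate traces; 96 have nonzero weight after conditioning:
  (X=0, V=0, W=2, Z=3, U=1, Y=0) weight 1/648
  (X=0, V=0, W=2, Z=3, U=1, Y=1) weight 1/648
  (X=0, V=0, W=2, Z=3, U=2, Y=0) weight 1/648
  (X=0, V=0, W=2, Z=3, U=2, Y=1) weight 1/648
  (X=0, V=0, W=3, Z=3, U=1, Y=0) weight 1/648
  (X=0, V=0, W=3, Z=3, U=1, Y=1) weight 1/648
  (X=0, V=0, W=3, Z=3, U=2, Y=0) weight 1/648
  (X=0, V=0, W=3, Z=3, U=2, Y=1) weight 1/648
  (X=1, V=0, W=2, Z=2, U=1, Y=0) weight 1/360
  … 87 more
Group by Z:
  weight(Z=2) = 1/6
  weight(Z=3) = 1/12
Total weight = 1/6 + 1/12 = 1/4
P(Z=2 | obs) = 1/6 / 1/4 = 2/3
P(Z=3 | obs) = 1/12 / 1/4 = 1/3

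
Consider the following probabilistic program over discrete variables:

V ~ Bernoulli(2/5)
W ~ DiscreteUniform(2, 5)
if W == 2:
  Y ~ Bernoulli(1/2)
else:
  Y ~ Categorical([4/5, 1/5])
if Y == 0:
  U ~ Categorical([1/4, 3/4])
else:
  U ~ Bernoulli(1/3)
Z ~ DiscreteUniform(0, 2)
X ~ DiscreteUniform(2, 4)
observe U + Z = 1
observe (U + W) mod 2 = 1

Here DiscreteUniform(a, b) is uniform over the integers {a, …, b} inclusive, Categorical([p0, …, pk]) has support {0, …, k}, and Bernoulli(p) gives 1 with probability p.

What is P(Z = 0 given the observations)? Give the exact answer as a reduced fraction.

P(Z = 0 | obs) = 29/45

Enumerate traces; 48 have nonzero weight after conditioning:
  (V=0, W=2, Y=0, U=1, Z=0, X=2) weight 1/160
  (V=0, W=2, Y=0, U=1, Z=0, X=3) weight 1/160
  (V=0, W=2, Y=0, U=1, Z=0, X=4) weight 1/160
  (V=0, W=2, Y=1, U=1, Z=0, X=2) weight 1/360
  (V=0, W=2, Y=1, U=1, Z=0, X=3) weight 1/360
  (V=0, W=2, Y=1, U=1, Z=0, X=4) weight 1/360
  (V=0, W=3, Y=0, U=0, Z=1, X=2) weight 1/300
  (V=0, W=3, Y=0, U=0, Z=1, X=3) weight 1/300
  … 40 more
Group by Z:
  weight(Z=0) = 29/288
  weight(Z=1) = 1/18
Total weight = 29/288 + 1/18 = 5/32
P(Z=0 | obs) = 29/288 / 5/32 = 29/45
P(Z=1 | obs) = 1/18 / 5/32 = 16/45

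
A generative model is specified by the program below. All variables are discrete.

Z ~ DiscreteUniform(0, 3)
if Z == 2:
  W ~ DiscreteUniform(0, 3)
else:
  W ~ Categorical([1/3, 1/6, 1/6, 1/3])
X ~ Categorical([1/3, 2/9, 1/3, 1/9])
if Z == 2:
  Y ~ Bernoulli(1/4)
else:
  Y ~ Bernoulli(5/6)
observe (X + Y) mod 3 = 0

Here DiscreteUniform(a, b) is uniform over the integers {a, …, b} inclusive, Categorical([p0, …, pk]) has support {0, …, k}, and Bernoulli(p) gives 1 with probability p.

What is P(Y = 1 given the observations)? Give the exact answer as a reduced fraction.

Enumerate traces; 48 have nonzero weight after conditioning:
  (Z=0, W=0, X=0, Y=0) weight 1/216
  (Z=0, W=0, X=2, Y=1) weight 5/216
  (Z=0, W=0, X=3, Y=0) weight 1/648
  (Z=0, W=1, X=0, Y=0) weight 1/432
  (Z=0, W=1, X=2, Y=1) weight 5/432
  (Z=0, W=1, X=3, Y=0) weight 1/1296
  (Z=0, W=2, X=0, Y=0) weight 1/432
  (Z=0, W=2, X=2, Y=1) weight 5/432
  … 40 more
Group by Y:
  weight(Y=0) = 5/36
  weight(Y=1) = 11/48
Total weight = 5/36 + 11/48 = 53/144
P(Y=0 | obs) = 5/36 / 53/144 = 20/53
P(Y=1 | obs) = 11/48 / 53/144 = 33/53

P(Y = 1 | obs) = 33/53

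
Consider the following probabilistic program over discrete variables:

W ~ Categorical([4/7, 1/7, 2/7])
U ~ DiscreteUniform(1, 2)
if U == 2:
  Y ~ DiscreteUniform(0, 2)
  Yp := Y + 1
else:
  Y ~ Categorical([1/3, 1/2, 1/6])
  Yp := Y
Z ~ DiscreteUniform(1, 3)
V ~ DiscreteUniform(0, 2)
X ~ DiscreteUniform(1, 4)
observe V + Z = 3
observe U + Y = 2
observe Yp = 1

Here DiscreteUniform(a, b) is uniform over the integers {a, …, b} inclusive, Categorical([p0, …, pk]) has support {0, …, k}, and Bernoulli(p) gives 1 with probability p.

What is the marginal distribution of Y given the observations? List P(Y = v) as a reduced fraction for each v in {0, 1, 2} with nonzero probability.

Enumerate traces; 72 have nonzero weight after conditioning:
  (W=0, U=1, Y=1, Z=1, V=2, X=1) weight 1/252
  (W=0, U=1, Y=1, Z=1, V=2, X=2) weight 1/252
  (W=0, U=1, Y=1, Z=1, V=2, X=3) weight 1/252
  (W=0, U=1, Y=1, Z=1, V=2, X=4) weight 1/252
  (W=0, U=1, Y=1, Z=2, V=1, X=1) weight 1/252
  (W=0, U=1, Y=1, Z=2, V=1, X=2) weight 1/252
  (W=0, U=1, Y=1, Z=2, V=1, X=3) weight 1/252
  (W=0, U=1, Y=1, Z=2, V=1, X=4) weight 1/252
  (W=0, U=2, Y=0, Z=1, V=2, X=1) weight 1/378
  … 63 more
Group by Y:
  weight(Y=0) = 1/18
  weight(Y=1) = 1/12
Total weight = 1/18 + 1/12 = 5/36
P(Y=0 | obs) = 1/18 / 5/36 = 2/5
P(Y=1 | obs) = 1/12 / 5/36 = 3/5

P(Y=0) = 2/5, P(Y=1) = 3/5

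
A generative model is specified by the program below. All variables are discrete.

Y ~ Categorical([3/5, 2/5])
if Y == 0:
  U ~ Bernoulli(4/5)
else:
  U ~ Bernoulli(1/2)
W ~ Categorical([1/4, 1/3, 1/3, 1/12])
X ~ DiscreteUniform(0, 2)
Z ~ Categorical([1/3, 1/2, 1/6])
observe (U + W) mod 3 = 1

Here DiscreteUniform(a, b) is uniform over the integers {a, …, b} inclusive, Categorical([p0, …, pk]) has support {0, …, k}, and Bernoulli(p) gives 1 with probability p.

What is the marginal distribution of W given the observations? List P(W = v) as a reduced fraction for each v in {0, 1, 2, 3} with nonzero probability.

Enumerate traces; 54 have nonzero weight after conditioning:
  (Y=0, U=0, W=1, X=0, Z=0) weight 1/225
  (Y=0, U=0, W=1, X=0, Z=1) weight 1/150
  (Y=0, U=0, W=1, X=0, Z=2) weight 1/450
  (Y=0, U=0, W=1, X=1, Z=0) weight 1/225
  (Y=0, U=0, W=1, X=1, Z=1) weight 1/150
  (Y=0, U=0, W=1, X=1, Z=2) weight 1/450
  (Y=0, U=0, W=1, X=2, Z=0) weight 1/225
  (Y=0, U=0, W=1, X=2, Z=1) weight 1/150
  (Y=0, U=1, W=0, X=0, Z=0) weight 1/75
  (Y=0, U=1, W=3, X=0, Z=0) weight 1/225
  … 44 more
Group by W:
  weight(W=0) = 17/100
  weight(W=1) = 8/75
  weight(W=3) = 17/300
Total weight = 17/100 + 8/75 + 17/300 = 1/3
P(W=0 | obs) = 17/100 / 1/3 = 51/100
P(W=1 | obs) = 8/75 / 1/3 = 8/25
P(W=3 | obs) = 17/300 / 1/3 = 17/100

P(W=0) = 51/100, P(W=1) = 8/25, P(W=3) = 17/100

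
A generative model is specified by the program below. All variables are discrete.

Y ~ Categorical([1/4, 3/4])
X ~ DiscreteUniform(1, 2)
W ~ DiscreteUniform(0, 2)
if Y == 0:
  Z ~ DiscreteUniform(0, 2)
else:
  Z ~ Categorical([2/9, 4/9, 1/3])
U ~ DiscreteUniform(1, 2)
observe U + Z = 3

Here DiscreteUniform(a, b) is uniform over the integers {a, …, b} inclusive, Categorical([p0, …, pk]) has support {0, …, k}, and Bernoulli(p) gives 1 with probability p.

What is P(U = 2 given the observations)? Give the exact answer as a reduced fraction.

P(U = 2 | obs) = 5/9

Enumerate traces; 24 have nonzero weight after conditioning:
  (Y=0, X=1, W=0, Z=1, U=2) weight 1/144
  (Y=0, X=1, W=0, Z=2, U=1) weight 1/144
  (Y=0, X=1, W=1, Z=1, U=2) weight 1/144
  (Y=0, X=1, W=1, Z=2, U=1) weight 1/144
  (Y=0, X=1, W=2, Z=1, U=2) weight 1/144
  (Y=0, X=1, W=2, Z=2, U=1) weight 1/144
  (Y=0, X=2, W=0, Z=1, U=2) weight 1/144
  (Y=0, X=2, W=0, Z=2, U=1) weight 1/144
  … 16 more
Group by U:
  weight(U=1) = 1/6
  weight(U=2) = 5/24
Total weight = 1/6 + 5/24 = 3/8
P(U=1 | obs) = 1/6 / 3/8 = 4/9
P(U=2 | obs) = 5/24 / 3/8 = 5/9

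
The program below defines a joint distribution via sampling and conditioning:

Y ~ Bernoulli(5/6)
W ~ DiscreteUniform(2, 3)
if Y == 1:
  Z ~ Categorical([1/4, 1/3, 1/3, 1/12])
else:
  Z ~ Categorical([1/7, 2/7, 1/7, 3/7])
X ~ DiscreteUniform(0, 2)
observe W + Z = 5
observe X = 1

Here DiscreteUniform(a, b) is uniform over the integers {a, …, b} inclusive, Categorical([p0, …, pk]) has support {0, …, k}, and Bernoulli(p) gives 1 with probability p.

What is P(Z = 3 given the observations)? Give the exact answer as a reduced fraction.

P(Z = 3 | obs) = 71/223

Enumerate traces; 4 have nonzero weight after conditioning:
  (Y=0, W=2, Z=3, X=1) weight 1/84
  (Y=0, W=3, Z=2, X=1) weight 1/252
  (Y=1, W=2, Z=3, X=1) weight 5/432
  (Y=1, W=3, Z=2, X=1) weight 5/108
Group by Z:
  weight(Z=2) = 19/378
  weight(Z=3) = 71/3024
Total weight = 19/378 + 71/3024 = 223/3024
P(Z=2 | obs) = 19/378 / 223/3024 = 152/223
P(Z=3 | obs) = 71/3024 / 223/3024 = 71/223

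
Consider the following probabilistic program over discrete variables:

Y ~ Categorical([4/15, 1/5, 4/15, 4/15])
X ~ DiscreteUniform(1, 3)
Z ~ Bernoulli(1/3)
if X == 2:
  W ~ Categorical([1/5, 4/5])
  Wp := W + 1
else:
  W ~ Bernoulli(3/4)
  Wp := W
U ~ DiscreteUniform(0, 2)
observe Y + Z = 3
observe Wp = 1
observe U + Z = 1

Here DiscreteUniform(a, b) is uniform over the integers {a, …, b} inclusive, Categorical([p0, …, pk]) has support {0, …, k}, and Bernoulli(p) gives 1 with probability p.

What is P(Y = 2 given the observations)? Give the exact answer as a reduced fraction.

Enumerate traces; 6 have nonzero weight after conditioning:
  (Y=2, X=1, Z=1, W=1, U=0) weight 1/135
  (Y=2, X=2, Z=1, W=0, U=0) weight 4/2025
  (Y=2, X=3, Z=1, W=1, U=0) weight 1/135
  (Y=3, X=1, Z=0, W=1, U=1) weight 2/135
  (Y=3, X=2, Z=0, W=0, U=1) weight 8/2025
  (Y=3, X=3, Z=0, W=1, U=1) weight 2/135
Group by Y:
  weight(Y=2) = 34/2025
  weight(Y=3) = 68/2025
Total weight = 34/2025 + 68/2025 = 34/675
P(Y=2 | obs) = 34/2025 / 34/675 = 1/3
P(Y=3 | obs) = 68/2025 / 34/675 = 2/3

P(Y = 2 | obs) = 1/3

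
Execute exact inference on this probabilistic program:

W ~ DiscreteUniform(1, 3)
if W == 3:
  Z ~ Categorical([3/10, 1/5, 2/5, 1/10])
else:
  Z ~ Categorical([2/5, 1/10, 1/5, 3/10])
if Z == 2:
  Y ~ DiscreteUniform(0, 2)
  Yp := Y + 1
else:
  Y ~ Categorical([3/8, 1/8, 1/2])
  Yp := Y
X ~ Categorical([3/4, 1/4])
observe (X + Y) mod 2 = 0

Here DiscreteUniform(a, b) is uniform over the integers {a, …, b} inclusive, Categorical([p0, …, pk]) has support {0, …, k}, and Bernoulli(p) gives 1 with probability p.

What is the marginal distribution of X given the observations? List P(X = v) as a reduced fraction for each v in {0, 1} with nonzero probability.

Enumerate traces; 36 have nonzero weight after conditioning:
  (W=1, Z=0, Y=0, X=0) weight 3/80
  (W=1, Z=0, Y=1, X=1) weight 1/240
  (W=1, Z=0, Y=2, X=0) weight 1/20
  (W=1, Z=1, Y=0, X=0) weight 3/320
  (W=1, Z=1, Y=1, X=1) weight 1/960
  (W=1, Z=1, Y=2, X=0) weight 1/80
  (W=1, Z=2, Y=0, X=0) weight 1/60
  (W=1, Z=2, Y=1, X=1) weight 1/180
  … 28 more
Group by X:
  weight(X=0) = 59/96
  weight(X=1) = 13/288
Total weight = 59/96 + 13/288 = 95/144
P(X=0 | obs) = 59/96 / 95/144 = 177/190
P(X=1 | obs) = 13/288 / 95/144 = 13/190

P(X=0) = 177/190, P(X=1) = 13/190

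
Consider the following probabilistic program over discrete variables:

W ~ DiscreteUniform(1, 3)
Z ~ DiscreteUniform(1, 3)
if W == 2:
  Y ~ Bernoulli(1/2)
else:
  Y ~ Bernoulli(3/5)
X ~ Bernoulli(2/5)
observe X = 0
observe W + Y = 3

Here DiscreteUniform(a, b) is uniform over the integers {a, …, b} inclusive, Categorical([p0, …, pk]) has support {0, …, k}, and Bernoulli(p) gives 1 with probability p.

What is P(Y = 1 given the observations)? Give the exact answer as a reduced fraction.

P(Y = 1 | obs) = 5/9

Enumerate traces; 6 have nonzero weight after conditioning:
  (W=2, Z=1, Y=1, X=0) weight 1/30
  (W=2, Z=2, Y=1, X=0) weight 1/30
  (W=2, Z=3, Y=1, X=0) weight 1/30
  (W=3, Z=1, Y=0, X=0) weight 2/75
  (W=3, Z=2, Y=0, X=0) weight 2/75
  (W=3, Z=3, Y=0, X=0) weight 2/75
Group by Y:
  weight(Y=0) = 2/25
  weight(Y=1) = 1/10
Total weight = 2/25 + 1/10 = 9/50
P(Y=0 | obs) = 2/25 / 9/50 = 4/9
P(Y=1 | obs) = 1/10 / 9/50 = 5/9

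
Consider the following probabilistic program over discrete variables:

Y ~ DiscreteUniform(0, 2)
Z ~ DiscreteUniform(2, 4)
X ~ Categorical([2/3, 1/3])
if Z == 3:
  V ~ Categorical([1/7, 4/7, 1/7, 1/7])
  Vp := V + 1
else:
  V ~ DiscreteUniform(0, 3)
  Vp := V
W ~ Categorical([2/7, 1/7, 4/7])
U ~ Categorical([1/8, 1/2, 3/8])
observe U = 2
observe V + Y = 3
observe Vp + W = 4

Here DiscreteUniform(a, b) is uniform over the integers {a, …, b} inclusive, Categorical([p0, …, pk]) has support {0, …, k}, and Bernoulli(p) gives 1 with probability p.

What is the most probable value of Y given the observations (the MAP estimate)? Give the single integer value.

argmax_v P(Y = v | obs) = 2

Enumerate traces; 14 have nonzero weight after conditioning:
  (Y=0, Z=2, X=0, V=3, W=1, U=2) weight 1/1008
  (Y=0, Z=2, X=1, V=3, W=1, U=2) weight 1/2016
  (Y=0, Z=3, X=0, V=3, W=0, U=2) weight 1/882
  (Y=0, Z=3, X=1, V=3, W=0, U=2) weight 1/1764
  (Y=0, Z=4, X=0, V=3, W=1, U=2) weight 1/1008
  (Y=0, Z=4, X=1, V=3, W=1, U=2) weight 1/2016
  (Y=1, Z=2, X=0, V=2, W=2, U=2) weight 1/252
  (Y=1, Z=2, X=1, V=2, W=2, U=2) weight 1/504
  (Y=2, Z=3, X=0, V=1, W=2, U=2) weight 4/441
  … 5 more
Group by Y:
  weight(Y=0) = 11/2352
  weight(Y=1) = 5/392
  weight(Y=2) = 2/147
Total weight = 11/2352 + 5/392 + 2/147 = 73/2352
P(Y=0 | obs) = 11/2352 / 73/2352 = 11/73
P(Y=1 | obs) = 5/392 / 73/2352 = 30/73
P(Y=2 | obs) = 2/147 / 73/2352 = 32/73
argmax = 2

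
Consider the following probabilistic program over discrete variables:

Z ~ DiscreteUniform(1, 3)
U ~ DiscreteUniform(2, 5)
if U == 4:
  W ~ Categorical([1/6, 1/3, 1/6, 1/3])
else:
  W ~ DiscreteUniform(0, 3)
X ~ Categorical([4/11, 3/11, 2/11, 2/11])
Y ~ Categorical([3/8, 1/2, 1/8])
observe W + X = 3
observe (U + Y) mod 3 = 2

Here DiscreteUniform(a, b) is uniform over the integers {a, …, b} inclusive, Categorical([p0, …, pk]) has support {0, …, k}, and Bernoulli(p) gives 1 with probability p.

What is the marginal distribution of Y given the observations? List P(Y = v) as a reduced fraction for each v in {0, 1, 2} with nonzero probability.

P(Y=0) = 198/367, P(Y=1) = 136/367, P(Y=2) = 33/367

Enumerate traces; 48 have nonzero weight after conditioning:
  (Z=1, U=2, W=0, X=3, Y=0) weight 1/704
  (Z=1, U=2, W=1, X=2, Y=0) weight 1/704
  (Z=1, U=2, W=2, X=1, Y=0) weight 3/1408
  (Z=1, U=2, W=3, X=0, Y=0) weight 1/352
  (Z=1, U=3, W=0, X=3, Y=2) weight 1/2112
  (Z=1, U=3, W=1, X=2, Y=2) weight 1/2112
  (Z=1, U=3, W=2, X=1, Y=2) weight 1/1408
  (Z=1, U=3, W=3, X=0, Y=2) weight 1/1056
  (Z=1, U=4, W=0, X=3, Y=1) weight 1/792
  … 39 more
Group by Y:
  weight(Y=0) = 3/64
  weight(Y=1) = 17/528
  weight(Y=2) = 1/128
Total weight = 3/64 + 17/528 + 1/128 = 367/4224
P(Y=0 | obs) = 3/64 / 367/4224 = 198/367
P(Y=1 | obs) = 17/528 / 367/4224 = 136/367
P(Y=2 | obs) = 1/128 / 367/4224 = 33/367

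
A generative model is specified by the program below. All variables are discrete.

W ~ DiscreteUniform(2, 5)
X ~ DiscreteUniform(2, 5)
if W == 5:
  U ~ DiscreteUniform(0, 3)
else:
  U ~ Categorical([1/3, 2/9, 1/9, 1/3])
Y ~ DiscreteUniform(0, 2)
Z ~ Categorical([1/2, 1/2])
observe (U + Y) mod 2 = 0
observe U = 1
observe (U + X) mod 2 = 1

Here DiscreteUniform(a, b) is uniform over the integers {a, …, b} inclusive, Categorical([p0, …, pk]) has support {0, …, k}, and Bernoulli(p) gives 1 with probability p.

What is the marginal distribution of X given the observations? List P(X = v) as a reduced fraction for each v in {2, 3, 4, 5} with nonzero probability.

Enumerate traces; 16 have nonzero weight after conditioning:
  (W=2, X=2, U=1, Y=1, Z=0) weight 1/432
  (W=2, X=2, U=1, Y=1, Z=1) weight 1/432
  (W=2, X=4, U=1, Y=1, Z=0) weight 1/432
  (W=2, X=4, U=1, Y=1, Z=1) weight 1/432
  (W=3, X=2, U=1, Y=1, Z=0) weight 1/432
  (W=3, X=2, U=1, Y=1, Z=1) weight 1/432
  (W=3, X=4, U=1, Y=1, Z=0) weight 1/432
  (W=3, X=4, U=1, Y=1, Z=1) weight 1/432
  … 8 more
Group by X:
  weight(X=2) = 11/576
  weight(X=4) = 11/576
Total weight = 11/576 + 11/576 = 11/288
P(X=2 | obs) = 11/576 / 11/288 = 1/2
P(X=4 | obs) = 11/576 / 11/288 = 1/2

P(X=2) = 1/2, P(X=4) = 1/2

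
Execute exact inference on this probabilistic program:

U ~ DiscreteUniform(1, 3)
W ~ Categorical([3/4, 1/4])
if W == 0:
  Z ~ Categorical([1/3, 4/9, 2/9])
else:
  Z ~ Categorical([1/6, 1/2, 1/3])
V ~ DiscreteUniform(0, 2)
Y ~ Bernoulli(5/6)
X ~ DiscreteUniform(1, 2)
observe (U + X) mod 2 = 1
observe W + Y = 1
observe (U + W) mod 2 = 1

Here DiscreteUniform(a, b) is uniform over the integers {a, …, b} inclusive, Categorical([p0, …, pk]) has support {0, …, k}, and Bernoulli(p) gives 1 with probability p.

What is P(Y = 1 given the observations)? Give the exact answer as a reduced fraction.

Enumerate traces; 27 have nonzero weight after conditioning:
  (U=1, W=0, Z=0, V=0, Y=1, X=2) weight 5/432
  (U=1, W=0, Z=0, V=1, Y=1, X=2) weight 5/432
  (U=1, W=0, Z=0, V=2, Y=1, X=2) weight 5/432
  (U=1, W=0, Z=1, V=0, Y=1, X=2) weight 5/324
  (U=1, W=0, Z=1, V=1, Y=1, X=2) weight 5/324
  (U=1, W=0, Z=1, V=2, Y=1, X=2) weight 5/324
  (U=1, W=0, Z=2, V=0, Y=1, X=2) weight 5/648
  (U=1, W=0, Z=2, V=1, Y=1, X=2) weight 5/648
  (U=2, W=1, Z=0, V=0, Y=0, X=1) weight 1/2592
  … 18 more
Group by Y:
  weight(Y=0) = 1/144
  weight(Y=1) = 5/24
Total weight = 1/144 + 5/24 = 31/144
P(Y=0 | obs) = 1/144 / 31/144 = 1/31
P(Y=1 | obs) = 5/24 / 31/144 = 30/31

P(Y = 1 | obs) = 30/31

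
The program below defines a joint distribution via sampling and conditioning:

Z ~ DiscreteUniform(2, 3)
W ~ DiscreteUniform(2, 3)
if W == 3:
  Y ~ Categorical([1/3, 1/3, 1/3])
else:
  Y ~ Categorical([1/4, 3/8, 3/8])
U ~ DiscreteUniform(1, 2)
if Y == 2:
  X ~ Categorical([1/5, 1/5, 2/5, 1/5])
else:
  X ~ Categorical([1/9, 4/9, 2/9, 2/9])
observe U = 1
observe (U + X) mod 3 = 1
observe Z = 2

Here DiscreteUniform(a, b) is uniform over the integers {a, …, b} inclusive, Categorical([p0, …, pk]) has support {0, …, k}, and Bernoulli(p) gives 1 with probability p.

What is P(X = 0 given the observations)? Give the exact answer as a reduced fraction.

Enumerate traces; 12 have nonzero weight after conditioning:
  (Z=2, W=2, Y=0, U=1, X=0) weight 1/288
  (Z=2, W=2, Y=0, U=1, X=3) weight 1/144
  (Z=2, W=2, Y=1, U=1, X=0) weight 1/192
  (Z=2, W=2, Y=1, U=1, X=3) weight 1/96
  (Z=2, W=2, Y=2, U=1, X=0) weight 3/320
  (Z=2, W=2, Y=2, U=1, X=3) weight 3/320
  (Z=2, W=3, Y=0, U=1, X=0) weight 1/216
  (Z=2, W=3, Y=0, U=1, X=3) weight 1/108
  … 4 more
Group by X:
  weight(X=0) = 77/2160
  weight(X=3) = 463/8640
Total weight = 77/2160 + 463/8640 = 257/2880
P(X=0 | obs) = 77/2160 / 257/2880 = 308/771
P(X=3 | obs) = 463/8640 / 257/2880 = 463/771

P(X = 0 | obs) = 308/771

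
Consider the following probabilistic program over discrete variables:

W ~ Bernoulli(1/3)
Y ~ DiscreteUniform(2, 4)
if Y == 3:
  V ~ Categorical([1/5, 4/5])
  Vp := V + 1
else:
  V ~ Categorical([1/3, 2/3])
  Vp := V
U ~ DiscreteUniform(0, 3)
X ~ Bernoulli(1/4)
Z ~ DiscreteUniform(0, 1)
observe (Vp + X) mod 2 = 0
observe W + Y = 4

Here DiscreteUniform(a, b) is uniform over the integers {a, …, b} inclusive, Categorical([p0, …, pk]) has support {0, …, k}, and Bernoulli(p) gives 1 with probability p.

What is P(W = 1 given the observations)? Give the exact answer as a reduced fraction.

Enumerate traces; 32 have nonzero weight after conditioning:
  (W=0, Y=4, V=0, U=0, X=0, Z=0) weight 1/144
  (W=0, Y=4, V=0, U=0, X=0, Z=1) weight 1/144
  (W=0, Y=4, V=0, U=1, X=0, Z=0) weight 1/144
  (W=0, Y=4, V=0, U=1, X=0, Z=1) weight 1/144
  (W=0, Y=4, V=0, U=2, X=0, Z=0) weight 1/144
  (W=0, Y=4, V=0, U=2, X=0, Z=1) weight 1/144
  (W=0, Y=4, V=0, U=3, X=0, Z=0) weight 1/144
  (W=0, Y=4, V=0, U=3, X=0, Z=1) weight 1/144
  (W=1, Y=3, V=0, U=0, X=1, Z=0) weight 1/1440
  … 23 more
Group by W:
  weight(W=0) = 5/54
  weight(W=1) = 13/180
Total weight = 5/54 + 13/180 = 89/540
P(W=0 | obs) = 5/54 / 89/540 = 50/89
P(W=1 | obs) = 13/180 / 89/540 = 39/89

P(W = 1 | obs) = 39/89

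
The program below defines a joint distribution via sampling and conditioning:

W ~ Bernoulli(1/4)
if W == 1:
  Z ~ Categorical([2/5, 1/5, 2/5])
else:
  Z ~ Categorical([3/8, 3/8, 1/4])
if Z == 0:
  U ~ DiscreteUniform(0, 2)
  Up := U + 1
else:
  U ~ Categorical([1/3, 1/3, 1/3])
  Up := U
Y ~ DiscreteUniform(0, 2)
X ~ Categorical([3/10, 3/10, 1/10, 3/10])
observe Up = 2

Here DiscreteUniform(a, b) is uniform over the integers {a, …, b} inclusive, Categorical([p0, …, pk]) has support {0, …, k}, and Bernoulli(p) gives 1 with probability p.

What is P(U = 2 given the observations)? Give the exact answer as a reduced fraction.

Enumerate traces; 72 have nonzero weight after conditioning:
  (W=0, Z=0, U=1, Y=0, X=0) weight 3/320
  (W=0, Z=0, U=1, Y=0, X=1) weight 3/320
  (W=0, Z=0, U=1, Y=0, X=2) weight 1/320
  (W=0, Z=0, U=1, Y=0, X=3) weight 3/320
  (W=0, Z=0, U=1, Y=1, X=0) weight 3/320
  (W=0, Z=0, U=1, Y=1, X=1) weight 3/320
  (W=0, Z=0, U=1, Y=1, X=2) weight 1/320
  (W=0, Z=0, U=1, Y=1, X=3) weight 3/320
  (W=0, Z=1, U=2, Y=0, X=0) weight 3/320
  … 63 more
Group by U:
  weight(U=1) = 61/480
  weight(U=2) = 33/160
Total weight = 61/480 + 33/160 = 1/3
P(U=1 | obs) = 61/480 / 1/3 = 61/160
P(U=2 | obs) = 33/160 / 1/3 = 99/160

P(U = 2 | obs) = 99/160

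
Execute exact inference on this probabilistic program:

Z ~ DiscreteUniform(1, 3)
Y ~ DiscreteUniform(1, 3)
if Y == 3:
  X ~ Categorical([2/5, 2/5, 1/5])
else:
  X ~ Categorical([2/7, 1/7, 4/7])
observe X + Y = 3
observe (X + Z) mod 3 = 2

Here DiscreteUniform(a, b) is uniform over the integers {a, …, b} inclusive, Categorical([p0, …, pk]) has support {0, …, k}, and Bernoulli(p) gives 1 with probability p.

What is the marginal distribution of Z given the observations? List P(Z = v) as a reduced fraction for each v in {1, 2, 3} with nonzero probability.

P(Z=1) = 5/39, P(Z=2) = 14/39, P(Z=3) = 20/39

Enumerate traces; 3 have nonzero weight after conditioning:
  (Z=1, Y=2, X=1) weight 1/63
  (Z=2, Y=3, X=0) weight 2/45
  (Z=3, Y=1, X=2) weight 4/63
Group by Z:
  weight(Z=1) = 1/63
  weight(Z=2) = 2/45
  weight(Z=3) = 4/63
Total weight = 1/63 + 2/45 + 4/63 = 13/105
P(Z=1 | obs) = 1/63 / 13/105 = 5/39
P(Z=2 | obs) = 2/45 / 13/105 = 14/39
P(Z=3 | obs) = 4/63 / 13/105 = 20/39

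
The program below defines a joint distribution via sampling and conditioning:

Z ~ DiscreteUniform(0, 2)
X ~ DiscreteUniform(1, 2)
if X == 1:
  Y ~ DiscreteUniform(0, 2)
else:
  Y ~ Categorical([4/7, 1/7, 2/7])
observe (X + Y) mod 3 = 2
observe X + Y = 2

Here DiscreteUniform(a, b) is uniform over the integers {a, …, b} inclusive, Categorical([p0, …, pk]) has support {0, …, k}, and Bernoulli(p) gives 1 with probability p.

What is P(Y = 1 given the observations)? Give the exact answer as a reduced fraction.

P(Y = 1 | obs) = 7/19

Enumerate traces; 6 have nonzero weight after conditioning:
  (Z=0, X=1, Y=1) weight 1/18
  (Z=0, X=2, Y=0) weight 2/21
  (Z=1, X=1, Y=1) weight 1/18
  (Z=1, X=2, Y=0) weight 2/21
  (Z=2, X=1, Y=1) weight 1/18
  (Z=2, X=2, Y=0) weight 2/21
Group by Y:
  weight(Y=0) = 2/7
  weight(Y=1) = 1/6
Total weight = 2/7 + 1/6 = 19/42
P(Y=0 | obs) = 2/7 / 19/42 = 12/19
P(Y=1 | obs) = 1/6 / 19/42 = 7/19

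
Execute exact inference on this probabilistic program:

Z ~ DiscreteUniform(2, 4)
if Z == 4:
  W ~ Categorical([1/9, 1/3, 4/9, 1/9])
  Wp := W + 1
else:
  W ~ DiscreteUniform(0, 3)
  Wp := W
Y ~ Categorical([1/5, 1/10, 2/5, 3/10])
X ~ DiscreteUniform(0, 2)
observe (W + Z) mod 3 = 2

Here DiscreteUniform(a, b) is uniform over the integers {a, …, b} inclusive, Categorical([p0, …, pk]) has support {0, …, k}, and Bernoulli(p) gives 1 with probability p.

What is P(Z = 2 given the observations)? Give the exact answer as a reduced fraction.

Enumerate traces; 48 have nonzero weight after conditioning:
  (Z=2, W=0, Y=0, X=0) weight 1/180
  (Z=2, W=0, Y=0, X=1) weight 1/180
  (Z=2, W=0, Y=0, X=2) weight 1/180
  (Z=2, W=0, Y=1, X=0) weight 1/360
  (Z=2, W=0, Y=1, X=1) weight 1/360
  (Z=2, W=0, Y=1, X=2) weight 1/360
  (Z=2, W=0, Y=2, X=0) weight 1/90
  (Z=2, W=0, Y=2, X=1) weight 1/90
  (Z=3, W=2, Y=0, X=0) weight 1/180
  (Z=4, W=1, Y=0, X=0) weight 1/135
  … 38 more
Group by Z:
  weight(Z=2) = 1/6
  weight(Z=3) = 1/12
  weight(Z=4) = 1/9
Total weight = 1/6 + 1/12 + 1/9 = 13/36
P(Z=2 | obs) = 1/6 / 13/36 = 6/13
P(Z=3 | obs) = 1/12 / 13/36 = 3/13
P(Z=4 | obs) = 1/9 / 13/36 = 4/13

P(Z = 2 | obs) = 6/13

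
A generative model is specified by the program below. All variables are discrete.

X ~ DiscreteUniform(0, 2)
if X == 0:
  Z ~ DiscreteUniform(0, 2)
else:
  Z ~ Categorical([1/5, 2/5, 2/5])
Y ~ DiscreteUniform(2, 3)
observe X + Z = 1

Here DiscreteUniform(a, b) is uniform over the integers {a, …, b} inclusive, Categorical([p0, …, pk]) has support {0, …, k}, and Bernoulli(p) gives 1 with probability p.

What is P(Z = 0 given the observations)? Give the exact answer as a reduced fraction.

P(Z = 0 | obs) = 3/8

Enumerate traces; 4 have nonzero weight after conditioning:
  (X=0, Z=1, Y=2) weight 1/18
  (X=0, Z=1, Y=3) weight 1/18
  (X=1, Z=0, Y=2) weight 1/30
  (X=1, Z=0, Y=3) weight 1/30
Group by Z:
  weight(Z=0) = 1/15
  weight(Z=1) = 1/9
Total weight = 1/15 + 1/9 = 8/45
P(Z=0 | obs) = 1/15 / 8/45 = 3/8
P(Z=1 | obs) = 1/9 / 8/45 = 5/8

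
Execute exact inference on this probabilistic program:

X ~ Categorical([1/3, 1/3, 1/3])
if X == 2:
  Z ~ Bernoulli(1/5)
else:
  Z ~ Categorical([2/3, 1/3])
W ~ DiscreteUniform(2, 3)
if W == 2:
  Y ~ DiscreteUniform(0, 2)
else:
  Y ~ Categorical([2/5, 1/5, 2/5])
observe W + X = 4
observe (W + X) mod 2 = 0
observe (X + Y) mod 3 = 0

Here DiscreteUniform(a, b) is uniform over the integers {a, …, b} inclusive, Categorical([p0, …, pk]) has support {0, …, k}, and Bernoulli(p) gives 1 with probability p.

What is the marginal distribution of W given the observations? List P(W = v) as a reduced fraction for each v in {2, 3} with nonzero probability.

Enumerate traces; 4 have nonzero weight after conditioning:
  (X=1, Z=0, W=3, Y=2) weight 2/45
  (X=1, Z=1, W=3, Y=2) weight 1/45
  (X=2, Z=0, W=2, Y=1) weight 2/45
  (X=2, Z=1, W=2, Y=1) weight 1/90
Group by W:
  weight(W=2) = 1/18
  weight(W=3) = 1/15
Total weight = 1/18 + 1/15 = 11/90
P(W=2 | obs) = 1/18 / 11/90 = 5/11
P(W=3 | obs) = 1/15 / 11/90 = 6/11

P(W=2) = 5/11, P(W=3) = 6/11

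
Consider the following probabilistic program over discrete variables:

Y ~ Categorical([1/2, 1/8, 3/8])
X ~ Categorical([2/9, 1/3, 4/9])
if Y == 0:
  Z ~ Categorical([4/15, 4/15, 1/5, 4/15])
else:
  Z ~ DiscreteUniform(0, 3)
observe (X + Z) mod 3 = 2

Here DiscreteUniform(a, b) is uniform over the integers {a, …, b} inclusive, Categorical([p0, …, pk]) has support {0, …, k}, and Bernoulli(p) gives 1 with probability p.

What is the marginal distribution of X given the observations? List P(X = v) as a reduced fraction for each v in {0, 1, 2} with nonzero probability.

P(X=0) = 54/395, P(X=1) = 93/395, P(X=2) = 248/395

Enumerate traces; 12 have nonzero weight after conditioning:
  (Y=0, X=0, Z=2) weight 1/45
  (Y=0, X=1, Z=1) weight 2/45
  (Y=0, X=2, Z=0) weight 8/135
  (Y=0, X=2, Z=3) weight 8/135
  (Y=1, X=0, Z=2) weight 1/144
  (Y=1, X=1, Z=1) weight 1/96
  (Y=1, X=2, Z=0) weight 1/72
  (Y=1, X=2, Z=3) weight 1/72
  … 4 more
Group by X:
  weight(X=0) = 1/20
  weight(X=1) = 31/360
  weight(X=2) = 31/135
Total weight = 1/20 + 31/360 + 31/135 = 79/216
P(X=0 | obs) = 1/20 / 79/216 = 54/395
P(X=1 | obs) = 31/360 / 79/216 = 93/395
P(X=2 | obs) = 31/135 / 79/216 = 248/395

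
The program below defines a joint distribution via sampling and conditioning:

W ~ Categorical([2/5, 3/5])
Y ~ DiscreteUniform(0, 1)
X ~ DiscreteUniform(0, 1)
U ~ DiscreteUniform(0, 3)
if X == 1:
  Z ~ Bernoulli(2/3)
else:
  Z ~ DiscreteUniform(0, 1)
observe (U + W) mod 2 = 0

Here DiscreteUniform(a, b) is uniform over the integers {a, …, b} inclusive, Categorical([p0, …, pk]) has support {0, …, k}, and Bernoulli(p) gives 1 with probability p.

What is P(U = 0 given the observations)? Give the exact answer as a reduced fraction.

P(U = 0 | obs) = 1/5

Enumerate traces; 32 have nonzero weight after conditioning:
  (W=0, Y=0, X=0, U=0, Z=0) weight 1/80
  (W=0, Y=0, X=0, U=0, Z=1) weight 1/80
  (W=0, Y=0, X=0, U=2, Z=0) weight 1/80
  (W=0, Y=0, X=0, U=2, Z=1) weight 1/80
  (W=0, Y=0, X=1, U=0, Z=0) weight 1/120
  (W=0, Y=0, X=1, U=0, Z=1) weight 1/60
  (W=0, Y=0, X=1, U=2, Z=0) weight 1/120
  (W=0, Y=0, X=1, U=2, Z=1) weight 1/60
  (W=1, Y=0, X=0, U=1, Z=0) weight 3/160
  (W=1, Y=0, X=0, U=3, Z=0) weight 3/160
  … 22 more
Group by U:
  weight(U=0) = 1/10
  weight(U=1) = 3/20
  weight(U=2) = 1/10
  weight(U=3) = 3/20
Total weight = 1/10 + 3/20 + 1/10 + 3/20 = 1/2
P(U=0 | obs) = 1/10 / 1/2 = 1/5
P(U=1 | obs) = 3/20 / 1/2 = 3/10
P(U=2 | obs) = 1/10 / 1/2 = 1/5
P(U=3 | obs) = 3/20 / 1/2 = 3/10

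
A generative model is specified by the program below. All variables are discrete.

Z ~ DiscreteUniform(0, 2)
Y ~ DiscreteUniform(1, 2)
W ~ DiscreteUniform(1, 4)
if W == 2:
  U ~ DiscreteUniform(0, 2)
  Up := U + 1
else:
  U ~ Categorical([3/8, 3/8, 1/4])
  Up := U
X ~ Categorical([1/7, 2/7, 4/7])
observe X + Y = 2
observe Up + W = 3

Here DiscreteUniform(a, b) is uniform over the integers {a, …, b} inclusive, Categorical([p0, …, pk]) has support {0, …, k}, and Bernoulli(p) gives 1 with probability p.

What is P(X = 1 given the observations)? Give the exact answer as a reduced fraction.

Enumerate traces; 18 have nonzero weight after conditioning:
  (Z=0, Y=1, W=1, U=2, X=1) weight 1/336
  (Z=0, Y=1, W=2, U=0, X=1) weight 1/252
  (Z=0, Y=1, W=3, U=0, X=1) weight 1/224
  (Z=0, Y=2, W=1, U=2, X=0) weight 1/672
  (Z=0, Y=2, W=2, U=0, X=0) weight 1/504
  (Z=0, Y=2, W=3, U=0, X=0) weight 1/448
  (Z=1, Y=1, W=1, U=2, X=1) weight 1/336
  (Z=1, Y=1, W=2, U=0, X=1) weight 1/252
  … 10 more
Group by X:
  weight(X=0) = 23/1344
  weight(X=1) = 23/672
Total weight = 23/1344 + 23/672 = 23/448
P(X=0 | obs) = 23/1344 / 23/448 = 1/3
P(X=1 | obs) = 23/672 / 23/448 = 2/3

P(X = 1 | obs) = 2/3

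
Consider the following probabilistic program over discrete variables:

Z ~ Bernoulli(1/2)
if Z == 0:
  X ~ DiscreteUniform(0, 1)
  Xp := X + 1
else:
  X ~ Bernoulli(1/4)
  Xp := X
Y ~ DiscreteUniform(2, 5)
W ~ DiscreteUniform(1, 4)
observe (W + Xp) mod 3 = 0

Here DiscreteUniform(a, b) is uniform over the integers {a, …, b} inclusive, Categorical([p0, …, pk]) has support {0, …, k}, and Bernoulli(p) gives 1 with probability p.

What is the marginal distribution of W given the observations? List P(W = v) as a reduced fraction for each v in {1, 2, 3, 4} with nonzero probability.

P(W=1) = 1/5, P(W=2) = 3/10, P(W=3) = 3/10, P(W=4) = 1/5

Enumerate traces; 20 have nonzero weight after conditioning:
  (Z=0, X=0, Y=2, W=2) weight 1/64
  (Z=0, X=0, Y=3, W=2) weight 1/64
  (Z=0, X=0, Y=4, W=2) weight 1/64
  (Z=0, X=0, Y=5, W=2) weight 1/64
  (Z=0, X=1, Y=2, W=1) weight 1/64
  (Z=0, X=1, Y=2, W=4) weight 1/64
  (Z=0, X=1, Y=3, W=1) weight 1/64
  (Z=0, X=1, Y=3, W=4) weight 1/64
  (Z=1, X=0, Y=2, W=3) weight 3/128
  … 11 more
Group by W:
  weight(W=1) = 1/16
  weight(W=2) = 3/32
  weight(W=3) = 3/32
  weight(W=4) = 1/16
Total weight = 1/16 + 3/32 + 3/32 + 1/16 = 5/16
P(W=1 | obs) = 1/16 / 5/16 = 1/5
P(W=2 | obs) = 3/32 / 5/16 = 3/10
P(W=3 | obs) = 3/32 / 5/16 = 3/10
P(W=4 | obs) = 1/16 / 5/16 = 1/5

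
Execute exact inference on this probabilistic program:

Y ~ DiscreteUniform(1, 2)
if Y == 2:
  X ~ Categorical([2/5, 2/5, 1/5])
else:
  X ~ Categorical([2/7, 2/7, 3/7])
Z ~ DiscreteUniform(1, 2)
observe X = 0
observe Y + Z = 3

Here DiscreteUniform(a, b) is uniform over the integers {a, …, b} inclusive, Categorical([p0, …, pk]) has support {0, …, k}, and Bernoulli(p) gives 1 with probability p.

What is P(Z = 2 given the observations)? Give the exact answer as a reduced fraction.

P(Z = 2 | obs) = 5/12

Enumerate traces; 2 have nonzero weight after conditioning:
  (Y=1, X=0, Z=2) weight 1/14
  (Y=2, X=0, Z=1) weight 1/10
Group by Z:
  weight(Z=1) = 1/10
  weight(Z=2) = 1/14
Total weight = 1/10 + 1/14 = 6/35
P(Z=1 | obs) = 1/10 / 6/35 = 7/12
P(Z=2 | obs) = 1/14 / 6/35 = 5/12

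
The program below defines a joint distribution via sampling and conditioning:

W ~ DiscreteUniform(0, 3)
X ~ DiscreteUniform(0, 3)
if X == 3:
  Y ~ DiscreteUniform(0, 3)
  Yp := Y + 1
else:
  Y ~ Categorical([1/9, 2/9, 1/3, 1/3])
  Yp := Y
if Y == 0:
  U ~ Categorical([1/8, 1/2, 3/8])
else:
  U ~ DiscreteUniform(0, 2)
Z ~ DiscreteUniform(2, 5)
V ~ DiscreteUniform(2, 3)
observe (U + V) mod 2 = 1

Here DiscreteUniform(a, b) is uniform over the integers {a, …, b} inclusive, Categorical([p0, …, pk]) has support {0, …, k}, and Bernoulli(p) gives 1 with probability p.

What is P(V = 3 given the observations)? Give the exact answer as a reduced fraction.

P(V = 3 | obs) = 185/288

Enumerate traces; 768 have nonzero weight after conditioning:
  (W=0, X=0, Y=0, U=0, Z=2, V=3) weight 1/9216
  (W=0, X=0, Y=0, U=0, Z=3, V=3) weight 1/9216
  (W=0, X=0, Y=0, U=0, Z=4, V=3) weight 1/9216
  (W=0, X=0, Y=0, U=0, Z=5, V=3) weight 1/9216
  (W=0, X=0, Y=0, U=1, Z=2, V=2) weight 1/2304
  (W=0, X=0, Y=0, U=1, Z=3, V=2) weight 1/2304
  (W=0, X=0, Y=0, U=1, Z=4, V=2) weight 1/2304
  (W=0, X=0, Y=0, U=1, Z=5, V=2) weight 1/2304
  … 760 more
Group by V:
  weight(V=2) = 103/576
  weight(V=3) = 185/576
Total weight = 103/576 + 185/576 = 1/2
P(V=2 | obs) = 103/576 / 1/2 = 103/288
P(V=3 | obs) = 185/576 / 1/2 = 185/288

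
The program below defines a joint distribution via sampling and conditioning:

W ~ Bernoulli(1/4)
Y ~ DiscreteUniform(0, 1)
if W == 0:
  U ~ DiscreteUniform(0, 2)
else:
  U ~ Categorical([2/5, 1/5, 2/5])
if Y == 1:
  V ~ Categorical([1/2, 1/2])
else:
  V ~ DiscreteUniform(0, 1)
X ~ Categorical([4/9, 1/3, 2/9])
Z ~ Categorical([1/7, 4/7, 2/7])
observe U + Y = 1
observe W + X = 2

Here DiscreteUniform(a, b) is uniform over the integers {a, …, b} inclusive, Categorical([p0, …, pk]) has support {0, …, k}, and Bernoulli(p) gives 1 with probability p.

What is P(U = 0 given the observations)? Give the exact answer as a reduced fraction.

P(U = 0 | obs) = 16/29

Enumerate traces; 24 have nonzero weight after conditioning:
  (W=0, Y=0, U=1, V=0, X=2, Z=0) weight 1/504
  (W=0, Y=0, U=1, V=0, X=2, Z=1) weight 1/126
  (W=0, Y=0, U=1, V=0, X=2, Z=2) weight 1/252
  (W=0, Y=0, U=1, V=1, X=2, Z=0) weight 1/504
  (W=0, Y=0, U=1, V=1, X=2, Z=1) weight 1/126
  (W=0, Y=0, U=1, V=1, X=2, Z=2) weight 1/252
  (W=0, Y=1, U=0, V=0, X=2, Z=0) weight 1/504
  (W=0, Y=1, U=0, V=0, X=2, Z=1) weight 1/126
  … 16 more
Group by U:
  weight(U=0) = 2/45
  weight(U=1) = 13/360
Total weight = 2/45 + 13/360 = 29/360
P(U=0 | obs) = 2/45 / 29/360 = 16/29
P(U=1 | obs) = 13/360 / 29/360 = 13/29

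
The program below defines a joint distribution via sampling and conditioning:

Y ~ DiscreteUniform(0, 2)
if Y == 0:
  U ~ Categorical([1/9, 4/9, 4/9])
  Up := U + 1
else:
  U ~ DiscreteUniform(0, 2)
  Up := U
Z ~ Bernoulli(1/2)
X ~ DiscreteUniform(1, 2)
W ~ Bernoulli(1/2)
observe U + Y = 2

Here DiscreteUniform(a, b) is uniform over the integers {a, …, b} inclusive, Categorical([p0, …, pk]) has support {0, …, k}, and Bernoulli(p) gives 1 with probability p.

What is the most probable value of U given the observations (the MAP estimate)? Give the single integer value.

Enumerate traces; 24 have nonzero weight after conditioning:
  (Y=0, U=2, Z=0, X=1, W=0) weight 1/54
  (Y=0, U=2, Z=0, X=1, W=1) weight 1/54
  (Y=0, U=2, Z=0, X=2, W=0) weight 1/54
  (Y=0, U=2, Z=0, X=2, W=1) weight 1/54
  (Y=0, U=2, Z=1, X=1, W=0) weight 1/54
  (Y=0, U=2, Z=1, X=1, W=1) weight 1/54
  (Y=0, U=2, Z=1, X=2, W=0) weight 1/54
  (Y=0, U=2, Z=1, X=2, W=1) weight 1/54
  (Y=1, U=1, Z=0, X=1, W=0) weight 1/72
  (Y=2, U=0, Z=0, X=1, W=0) weight 1/72
  … 14 more
Group by U:
  weight(U=0) = 1/9
  weight(U=1) = 1/9
  weight(U=2) = 4/27
Total weight = 1/9 + 1/9 + 4/27 = 10/27
P(U=0 | obs) = 1/9 / 10/27 = 3/10
P(U=1 | obs) = 1/9 / 10/27 = 3/10
P(U=2 | obs) = 4/27 / 10/27 = 2/5
argmax = 2

argmax_v P(U = v | obs) = 2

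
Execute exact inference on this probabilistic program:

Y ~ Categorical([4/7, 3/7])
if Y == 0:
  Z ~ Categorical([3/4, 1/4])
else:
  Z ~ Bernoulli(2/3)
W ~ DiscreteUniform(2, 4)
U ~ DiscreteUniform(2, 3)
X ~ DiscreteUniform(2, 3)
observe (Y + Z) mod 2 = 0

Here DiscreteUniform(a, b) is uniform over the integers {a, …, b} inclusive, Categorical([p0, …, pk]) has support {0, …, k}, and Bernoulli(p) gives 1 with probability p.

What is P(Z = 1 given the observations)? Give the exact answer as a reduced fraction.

P(Z = 1 | obs) = 2/5

Enumerate traces; 24 have nonzero weight after conditioning:
  (Y=0, Z=0, W=2, U=2, X=2) weight 1/28
  (Y=0, Z=0, W=2, U=2, X=3) weight 1/28
  (Y=0, Z=0, W=2, U=3, X=2) weight 1/28
  (Y=0, Z=0, W=2, U=3, X=3) weight 1/28
  (Y=0, Z=0, W=3, U=2, X=2) weight 1/28
  (Y=0, Z=0, W=3, U=2, X=3) weight 1/28
  (Y=0, Z=0, W=3, U=3, X=2) weight 1/28
  (Y=0, Z=0, W=3, U=3, X=3) weight 1/28
  (Y=1, Z=1, W=2, U=2, X=2) weight 1/42
  … 15 more
Group by Z:
  weight(Z=0) = 3/7
  weight(Z=1) = 2/7
Total weight = 3/7 + 2/7 = 5/7
P(Z=0 | obs) = 3/7 / 5/7 = 3/5
P(Z=1 | obs) = 2/7 / 5/7 = 2/5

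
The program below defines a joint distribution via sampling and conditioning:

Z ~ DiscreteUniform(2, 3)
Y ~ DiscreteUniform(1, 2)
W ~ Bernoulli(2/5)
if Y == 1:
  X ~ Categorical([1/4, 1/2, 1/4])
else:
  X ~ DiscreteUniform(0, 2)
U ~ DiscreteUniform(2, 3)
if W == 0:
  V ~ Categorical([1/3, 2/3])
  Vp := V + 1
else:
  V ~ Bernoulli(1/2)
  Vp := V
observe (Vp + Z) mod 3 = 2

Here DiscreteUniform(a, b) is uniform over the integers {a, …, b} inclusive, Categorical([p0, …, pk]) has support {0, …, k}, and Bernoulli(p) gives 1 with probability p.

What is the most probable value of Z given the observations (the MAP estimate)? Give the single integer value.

argmax_v P(Z = v | obs) = 3

Enumerate traces; 24 have nonzero weight after conditioning:
  (Z=2, Y=1, W=1, X=0, U=2, V=0) weight 1/160
  (Z=2, Y=1, W=1, X=0, U=3, V=0) weight 1/160
  (Z=2, Y=1, W=1, X=1, U=2, V=0) weight 1/80
  (Z=2, Y=1, W=1, X=1, U=3, V=0) weight 1/80
  (Z=2, Y=1, W=1, X=2, U=2, V=0) weight 1/160
  (Z=2, Y=1, W=1, X=2, U=3, V=0) weight 1/160
  (Z=2, Y=2, W=1, X=0, U=2, V=0) weight 1/120
  (Z=2, Y=2, W=1, X=0, U=3, V=0) weight 1/120
  (Z=3, Y=1, W=0, X=0, U=2, V=1) weight 1/80
  … 15 more
Group by Z:
  weight(Z=2) = 1/10
  weight(Z=3) = 1/5
Total weight = 1/10 + 1/5 = 3/10
P(Z=2 | obs) = 1/10 / 3/10 = 1/3
P(Z=3 | obs) = 1/5 / 3/10 = 2/3
argmax = 3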